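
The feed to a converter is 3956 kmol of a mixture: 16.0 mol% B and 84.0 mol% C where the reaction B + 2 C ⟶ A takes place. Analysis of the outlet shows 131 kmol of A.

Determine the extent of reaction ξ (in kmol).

For A: n = n₀ + 1ξ → 131 = 0 + 1ξ, giving ξ = 131 kmol.
Outlet amounts (n = n₀ + ν ξ):
  B: 633 − 1(131) = 502
  C: 3323 − 2(131) = 3061
  A: 0 + 1(131) = 131

ξ = 131 kmol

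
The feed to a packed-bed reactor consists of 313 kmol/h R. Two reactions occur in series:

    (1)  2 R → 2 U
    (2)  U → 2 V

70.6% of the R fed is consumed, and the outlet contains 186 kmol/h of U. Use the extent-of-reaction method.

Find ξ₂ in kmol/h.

ξ₂ = 35 kmol/h

Conversion of R: R consumed = 2ξ₁ = 0.706 × 313 → ξ₁ = 110.5 kmol/h.
U balance: n_U = 0 + 2ξ₁ − 1ξ₂ = 186 → ξ₂ = (2·110.5 − 186)/1 = 34.98 kmol/h.
Outlet amounts (n = n₀ + Σ ν·ξ):
  R: 313 − 2(110.5) = 92.02
  U: 0 + 2(110.5) − 1(34.98) = 186
  V: 0 + 2(34.98) = 69.96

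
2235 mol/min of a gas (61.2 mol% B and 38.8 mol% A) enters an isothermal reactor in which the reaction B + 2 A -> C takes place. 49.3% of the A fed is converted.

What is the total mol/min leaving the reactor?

1810 mol/min

A reacted = 0.493 × 867.2 = 427.5 mol/min; ν_A = −2, so ξ = 427.5/2 = 213.8 mol/min.
Outlet amounts (n = n₀ + ν ξ):
  B: 1368 − 1(213.8) = 1154
  A: 867.2 − 2(213.8) = 439.7
  C: 0 + 1(213.8) = 213.8
Total out = 1154 + 439.7 + 213.8 = 1807 mol/min.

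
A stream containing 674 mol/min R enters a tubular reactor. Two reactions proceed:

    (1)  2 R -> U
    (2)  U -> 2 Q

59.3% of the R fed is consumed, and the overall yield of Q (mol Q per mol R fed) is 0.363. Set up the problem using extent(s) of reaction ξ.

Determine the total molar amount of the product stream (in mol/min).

Conversion of R: R consumed = 2ξ₁ = 0.593 × 674 → ξ₁ = 199.8 mol/min.
Yield of Q: 2ξ₂ / 674 = 0.363 → ξ₂ = 122.3 mol/min.
Outlet amounts (n = n₀ + Σ ν·ξ):
  R: 674 − 2(199.8) = 274.3
  U: 0 + 1(199.8) − 1(122.3) = 77.51
  Q: 0 + 2(122.3) = 244.7
Total out = 274.3 + 77.51 + 244.7 = 596.5 mol/min.

596 mol/min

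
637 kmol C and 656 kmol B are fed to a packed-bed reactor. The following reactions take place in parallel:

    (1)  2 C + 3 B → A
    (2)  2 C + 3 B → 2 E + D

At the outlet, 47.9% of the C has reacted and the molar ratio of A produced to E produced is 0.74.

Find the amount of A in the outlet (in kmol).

91 kmol

Conversion of C: C consumed = 0.479 × 637 = 305.1 kmol = 2ξ₁ + 2ξ₂.
Selectivity: 1ξ₁ / (2ξ₂) = 0.74 → ξ₁ = 1.48 ξ₂.
Substitute: (2·1.48 + 2) ξ₂ = 305.1 → ξ₂ = 61.52 kmol, ξ₁ = 91.04 kmol.
Outlet amounts (n = n₀ + Σ ν·ξ):
  C: 637 − 2(91.04) − 2(61.52) = 331.9
  B: 656 − 3(91.04) − 3(61.52) = 198.3
  A: 0 + 1(91.04) = 91.04
  E: 0 + 2(61.52) = 123
  D: 0 + 1(61.52) = 61.52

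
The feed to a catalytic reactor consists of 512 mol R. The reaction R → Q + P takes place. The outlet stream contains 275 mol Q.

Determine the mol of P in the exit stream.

For Q: n = n₀ + 1ξ → 275 = 0 + 1ξ, giving ξ = 275 mol.
Outlet amounts (n = n₀ + ν ξ):
  R: 512 − 1(275) = 237
  Q: 0 + 1(275) = 275
  P: 0 + 1(275) = 275

275 mol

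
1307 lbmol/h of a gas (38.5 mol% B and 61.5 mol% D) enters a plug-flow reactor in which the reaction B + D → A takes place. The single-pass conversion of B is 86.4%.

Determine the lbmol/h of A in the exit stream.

435 lbmol/h

B reacted = 0.864 × 503.2 = 434.8 lbmol/h; ν_B = −1, so ξ = 434.8/1 = 434.8 lbmol/h.
Outlet amounts (n = n₀ + ν ξ):
  B: 503.2 − 1(434.8) = 68.43
  D: 803.8 − 1(434.8) = 369
  A: 0 + 1(434.8) = 434.8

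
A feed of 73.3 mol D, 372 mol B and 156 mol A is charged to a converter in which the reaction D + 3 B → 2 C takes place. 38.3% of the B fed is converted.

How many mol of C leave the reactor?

95 mol

B reacted = 0.383 × 372 = 142.5 mol; ν_B = −3, so ξ = 142.5/3 = 47.49 mol.
Outlet amounts (n = n₀ + ν ξ):
  D: 73.3 − 1(47.49) = 25.81
  B: 372 − 3(47.49) = 229.5
  C: 0 + 2(47.49) = 94.98
  A: 156 (inert)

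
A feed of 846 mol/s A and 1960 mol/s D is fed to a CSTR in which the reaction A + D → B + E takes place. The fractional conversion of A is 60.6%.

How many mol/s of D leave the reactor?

1450 mol/s

A reacted = 0.606 × 846 = 512.7 mol/s; ν_A = −1, so ξ = 512.7/1 = 512.7 mol/s.
Outlet amounts (n = n₀ + ν ξ):
  A: 846 − 1(512.7) = 333.3
  D: 1960 − 1(512.7) = 1447
  B: 0 + 1(512.7) = 512.7
  E: 0 + 1(512.7) = 512.7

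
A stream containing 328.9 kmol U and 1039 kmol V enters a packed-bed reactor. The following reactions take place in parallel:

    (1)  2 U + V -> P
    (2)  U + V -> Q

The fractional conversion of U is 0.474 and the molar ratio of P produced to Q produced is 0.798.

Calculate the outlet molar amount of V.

931 kmol

Conversion of U: U consumed = 0.474 × 328.9 = 155.9 kmol = 2ξ₁ + 1ξ₂.
Selectivity: 1ξ₁ / (1ξ₂) = 0.798 → ξ₁ = 0.798 ξ₂.
Substitute: (2·0.798 + 1) ξ₂ = 155.9 → ξ₂ = 60.05 kmol, ξ₁ = 47.92 kmol.
Outlet amounts (n = n₀ + Σ ν·ξ):
  U: 328.9 − 2(47.92) − 1(60.05) = 173
  V: 1039 − 1(47.92) − 1(60.05) = 931
  P: 0 + 1(47.92) = 47.92
  Q: 0 + 1(60.05) = 60.05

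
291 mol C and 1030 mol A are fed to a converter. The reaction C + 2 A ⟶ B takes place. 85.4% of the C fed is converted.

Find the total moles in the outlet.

C reacted = 0.854 × 291 = 248.5 mol; ν_C = −1, so ξ = 248.5/1 = 248.5 mol.
Outlet amounts (n = n₀ + ν ξ):
  C: 291 − 1(248.5) = 42.49
  A: 1030 − 2(248.5) = 533
  B: 0 + 1(248.5) = 248.5
Total out = 42.49 + 533 + 248.5 = 824 mol.

824 mol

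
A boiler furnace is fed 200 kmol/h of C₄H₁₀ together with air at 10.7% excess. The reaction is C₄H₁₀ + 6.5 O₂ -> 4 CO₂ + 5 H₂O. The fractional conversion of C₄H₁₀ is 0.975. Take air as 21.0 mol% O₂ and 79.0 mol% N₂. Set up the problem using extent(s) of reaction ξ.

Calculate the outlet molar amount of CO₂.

780 kmol/h

Stoichiometric O₂ = 6.5 × 200 = 1300 kmol/h; O₂ fed = 1300 × 1.107 = 1439 kmol/h.
N₂ fed = 1439 × 79/21 = 5414 kmol/h.
Fuel reacted = 0.975 × 200 → ξ = 195 kmol/h.
Outlet (n = n₀ + ν ξ):
  C₄H₁₀: 200 − 1(195) = 5
  O₂: 1439 − 6.5(195) = 171.6
  N₂: 5414 (inert)
  CO₂: 0 + 4(195) = 780
  H₂O: 0 + 5(195) = 975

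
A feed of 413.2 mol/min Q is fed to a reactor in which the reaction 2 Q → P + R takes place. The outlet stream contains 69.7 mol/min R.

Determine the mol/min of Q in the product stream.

For R: n = n₀ + 1ξ → 69.7 = 0 + 1ξ, giving ξ = 69.7 mol/min.
Outlet amounts (n = n₀ + ν ξ):
  Q: 413.2 − 2(69.7) = 273.8
  P: 0 + 1(69.7) = 69.7
  R: 0 + 1(69.7) = 69.7

274 mol/min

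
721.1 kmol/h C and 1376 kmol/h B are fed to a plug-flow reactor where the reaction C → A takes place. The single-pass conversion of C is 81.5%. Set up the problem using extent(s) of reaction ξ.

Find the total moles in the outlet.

2100 kmol/h

C reacted = 0.815 × 721.1 = 587.7 kmol/h; ν_C = −1, so ξ = 587.7/1 = 587.7 kmol/h.
Outlet amounts (n = n₀ + ν ξ):
  C: 721.1 − 1(587.7) = 133.4
  A: 0 + 1(587.7) = 587.7
  B: 1376 (inert)
Total out = 133.4 + 587.7 + 1376 = 2097 kmol/h.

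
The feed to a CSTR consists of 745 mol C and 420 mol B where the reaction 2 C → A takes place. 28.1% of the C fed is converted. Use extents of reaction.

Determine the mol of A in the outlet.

105 mol

C reacted = 0.281 × 745 = 209.3 mol; ν_C = −2, so ξ = 209.3/2 = 104.7 mol.
Outlet amounts (n = n₀ + ν ξ):
  C: 745 − 2(104.7) = 535.7
  A: 0 + 1(104.7) = 104.7
  B: 420 (inert)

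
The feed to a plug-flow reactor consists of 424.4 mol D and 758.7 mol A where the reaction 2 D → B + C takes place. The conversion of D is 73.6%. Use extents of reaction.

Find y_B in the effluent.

D reacted = 0.736 × 424.4 = 312.4 mol; ν_D = −2, so ξ = 312.4/2 = 156.2 mol.
Outlet amounts (n = n₀ + ν ξ):
  D: 424.4 − 2(156.2) = 112
  B: 0 + 1(156.2) = 156.2
  C: 0 + 1(156.2) = 156.2
  A: 758.7 (inert)
Total out = 1183 mol; y_B = 156.2 / 1183 = 0.132.

0.132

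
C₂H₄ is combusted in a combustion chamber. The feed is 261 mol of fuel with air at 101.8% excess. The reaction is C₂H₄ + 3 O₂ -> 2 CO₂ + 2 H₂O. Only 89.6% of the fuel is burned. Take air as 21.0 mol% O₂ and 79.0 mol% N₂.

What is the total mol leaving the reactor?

7790 mol

Stoichiometric O₂ = 3 × 261 = 783 mol; O₂ fed = 783 × 2.018 = 1580 mol.
N₂ fed = 1580 × 79/21 = 5944 mol.
Fuel reacted = 0.896 × 261 → ξ = 233.9 mol.
Outlet (n = n₀ + ν ξ):
  C₂H₄: 261 − 1(233.9) = 27.14
  O₂: 1580 − 3(233.9) = 878.5
  N₂: 5944 (inert)
  CO₂: 0 + 2(233.9) = 467.7
  H₂O: 0 + 2(233.9) = 467.7
Total out = 27.14 + 878.5 + 5944 + 467.7 + 467.7 = 7785 mol.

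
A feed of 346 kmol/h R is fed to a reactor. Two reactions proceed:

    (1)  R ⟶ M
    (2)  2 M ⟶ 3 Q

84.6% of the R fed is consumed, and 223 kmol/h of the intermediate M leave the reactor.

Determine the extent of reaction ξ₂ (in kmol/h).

Conversion of R: R consumed = 1ξ₁ = 0.846 × 346 → ξ₁ = 292.7 kmol/h.
M balance: n_M = 0 + 1ξ₁ − 2ξ₂ = 223 → ξ₂ = (1·292.7 − 223)/2 = 34.86 kmol/h.
Outlet amounts (n = n₀ + Σ ν·ξ):
  R: 346 − 1(292.7) = 53.28
  M: 0 + 1(292.7) − 2(34.86) = 223
  Q: 0 + 3(34.86) = 104.6

ξ₂ = 34.9 kmol/h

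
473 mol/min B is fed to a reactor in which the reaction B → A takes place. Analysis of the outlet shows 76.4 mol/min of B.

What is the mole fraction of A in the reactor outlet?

For B: n = n₀ − 1ξ → 76.4 = 473 − 1ξ, giving ξ = 396.6 mol/min.
Outlet amounts (n = n₀ + ν ξ):
  B: 473 − 1(396.6) = 76.4
  A: 0 + 1(396.6) = 396.6
Total out = 473 mol/min; y_A = 396.6 / 473 = 0.8385.

0.838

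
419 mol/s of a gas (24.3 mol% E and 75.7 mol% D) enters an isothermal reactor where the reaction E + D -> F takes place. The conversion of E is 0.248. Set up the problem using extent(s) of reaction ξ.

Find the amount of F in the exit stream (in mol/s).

E reacted = 0.248 × 101.8 = 25.25 mol/s; ν_E = −1, so ξ = 25.25/1 = 25.25 mol/s.
Outlet amounts (n = n₀ + ν ξ):
  E: 101.8 − 1(25.25) = 76.57
  D: 317.2 − 1(25.25) = 291.9
  F: 0 + 1(25.25) = 25.25

25.3 mol/s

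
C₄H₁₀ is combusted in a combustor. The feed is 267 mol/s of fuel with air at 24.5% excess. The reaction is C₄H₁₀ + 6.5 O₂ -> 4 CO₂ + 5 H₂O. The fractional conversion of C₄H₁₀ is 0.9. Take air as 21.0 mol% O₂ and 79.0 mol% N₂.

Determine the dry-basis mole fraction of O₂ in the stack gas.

0.0616

Stoichiometric O₂ = 6.5 × 267 = 1736 mol/s; O₂ fed = 1736 × 1.245 = 2161 mol/s.
N₂ fed = 2161 × 79/21 = 8128 mol/s.
Fuel reacted = 0.9 × 267 → ξ = 240.3 mol/s.
Outlet (n = n₀ + ν ξ):
  C₄H₁₀: 267 − 1(240.3) = 26.7
  O₂: 2161 − 6.5(240.3) = 598.7
  N₂: 8128 (inert)
  CO₂: 0 + 4(240.3) = 961.2
  H₂O: 0 + 5(240.3) = 1202
Dry total = 9715 mol/s; y_O₂ (dry) = 598.7 / 9715 = 0.06163.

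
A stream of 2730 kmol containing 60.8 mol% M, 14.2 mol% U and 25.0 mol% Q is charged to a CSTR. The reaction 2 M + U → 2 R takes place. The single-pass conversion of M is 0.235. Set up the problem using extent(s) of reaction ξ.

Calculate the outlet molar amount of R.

M reacted = 0.235 × 1660 = 390.1 kmol; ν_M = −2, so ξ = 390.1/2 = 195 kmol.
Outlet amounts (n = n₀ + ν ξ):
  M: 1660 − 2(195) = 1270
  U: 387.7 − 1(195) = 192.6
  R: 0 + 2(195) = 390.1
  Q: 682.5 (inert)

390 kmol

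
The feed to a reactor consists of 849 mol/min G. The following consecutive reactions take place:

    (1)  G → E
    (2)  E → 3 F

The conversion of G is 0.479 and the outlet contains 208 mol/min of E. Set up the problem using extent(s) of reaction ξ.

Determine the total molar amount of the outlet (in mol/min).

Conversion of G: G consumed = 1ξ₁ = 0.479 × 849 → ξ₁ = 406.7 mol/min.
E balance: n_E = 0 + 1ξ₁ − 1ξ₂ = 208 → ξ₂ = (1·406.7 − 208)/1 = 198.7 mol/min.
Outlet amounts (n = n₀ + Σ ν·ξ):
  G: 849 − 1(406.7) = 442.3
  E: 0 + 1(406.7) − 1(198.7) = 208
  F: 0 + 3(198.7) = 596
Total out = 442.3 + 208 + 596 = 1246 mol/min.

1250 mol/min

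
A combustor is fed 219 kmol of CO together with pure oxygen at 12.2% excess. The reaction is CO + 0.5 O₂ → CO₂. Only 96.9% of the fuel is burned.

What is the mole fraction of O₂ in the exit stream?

0.0711

Stoichiometric O₂ = 0.5 × 219 = 109.5 kmol; O₂ fed = 109.5 × 1.122 = 122.9 kmol.
Fuel reacted = 0.969 × 219 → ξ = 212.2 kmol.
Outlet (n = n₀ + ν ξ):
  CO: 219 − 1(212.2) = 6.789
  O₂: 122.9 − 0.5(212.2) = 16.75
  CO₂: 0 + 1(212.2) = 212.2
Total out = 235.8 kmol; y_O₂ = 16.75 / 235.8 = 0.07106.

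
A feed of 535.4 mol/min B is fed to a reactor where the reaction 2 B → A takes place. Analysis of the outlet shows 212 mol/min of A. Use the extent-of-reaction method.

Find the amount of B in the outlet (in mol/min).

111 mol/min

For A: n = n₀ + 1ξ → 212 = 0 + 1ξ, giving ξ = 212 mol/min.
Outlet amounts (n = n₀ + ν ξ):
  B: 535.4 − 2(212) = 111.4
  A: 0 + 1(212) = 212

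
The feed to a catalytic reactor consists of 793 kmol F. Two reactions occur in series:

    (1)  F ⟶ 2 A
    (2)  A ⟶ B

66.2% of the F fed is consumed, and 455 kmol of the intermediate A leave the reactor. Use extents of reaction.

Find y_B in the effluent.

0.451

Conversion of F: F consumed = 1ξ₁ = 0.662 × 793 → ξ₁ = 525 kmol.
A balance: n_A = 0 + 2ξ₁ − 1ξ₂ = 455 → ξ₂ = (2·525 − 455)/1 = 594.9 kmol.
Outlet amounts (n = n₀ + Σ ν·ξ):
  F: 793 − 1(525) = 268
  A: 0 + 2(525) − 1(594.9) = 455
  B: 0 + 1(594.9) = 594.9
Total out = 1318 kmol; y_B = 594.9 / 1318 = 0.4514.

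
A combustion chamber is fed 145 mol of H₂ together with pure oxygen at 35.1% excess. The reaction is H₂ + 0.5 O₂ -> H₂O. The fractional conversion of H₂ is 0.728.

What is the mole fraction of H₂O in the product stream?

0.555

Stoichiometric O₂ = 0.5 × 145 = 72.5 mol; O₂ fed = 72.5 × 1.351 = 97.95 mol.
Fuel reacted = 0.728 × 145 → ξ = 105.6 mol.
Outlet (n = n₀ + ν ξ):
  H₂: 145 − 1(105.6) = 39.44
  O₂: 97.95 − 0.5(105.6) = 45.17
  H₂O: 0 + 1(105.6) = 105.6
Total out = 190.2 mol; y_H₂O = 105.6 / 190.2 = 0.5551.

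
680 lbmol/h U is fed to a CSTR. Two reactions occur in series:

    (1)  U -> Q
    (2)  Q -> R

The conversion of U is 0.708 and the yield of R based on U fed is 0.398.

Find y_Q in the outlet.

Conversion of U: U consumed = 1ξ₁ = 0.708 × 680 → ξ₁ = 481.4 lbmol/h.
Yield of R: 1ξ₂ / 680 = 0.398 → ξ₂ = 270.6 lbmol/h.
Outlet amounts (n = n₀ + Σ ν·ξ):
  U: 680 − 1(481.4) = 198.6
  Q: 0 + 1(481.4) − 1(270.6) = 210.8
  R: 0 + 1(270.6) = 270.6
Total out = 680 lbmol/h; y_Q = 210.8 / 680 = 0.31.

0.31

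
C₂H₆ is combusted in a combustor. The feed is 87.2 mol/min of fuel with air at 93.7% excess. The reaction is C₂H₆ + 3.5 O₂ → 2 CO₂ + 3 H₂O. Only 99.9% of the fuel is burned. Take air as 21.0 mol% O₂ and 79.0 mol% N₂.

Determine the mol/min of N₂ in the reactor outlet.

2220 mol/min

Stoichiometric O₂ = 3.5 × 87.2 = 305.2 mol/min; O₂ fed = 305.2 × 1.937 = 591.2 mol/min.
N₂ fed = 591.2 × 79/21 = 2224 mol/min.
Fuel reacted = 0.999 × 87.2 → ξ = 87.11 mol/min.
Outlet (n = n₀ + ν ξ):
  C₂H₆: 87.2 − 1(87.11) = 0.0872
  O₂: 591.2 − 3.5(87.11) = 286.3
  N₂: 2224 (inert)
  CO₂: 0 + 2(87.11) = 174.2
  H₂O: 0 + 3(87.11) = 261.3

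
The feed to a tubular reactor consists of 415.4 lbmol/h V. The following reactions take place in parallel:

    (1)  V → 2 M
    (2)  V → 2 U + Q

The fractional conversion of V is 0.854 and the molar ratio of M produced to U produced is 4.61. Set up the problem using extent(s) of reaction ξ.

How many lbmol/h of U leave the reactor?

Conversion of V: V consumed = 0.854 × 415.4 = 354.8 lbmol/h = 1ξ₁ + 1ξ₂.
Selectivity: 2ξ₁ / (2ξ₂) = 4.61 → ξ₁ = 4.61 ξ₂.
Substitute: (1·4.61 + 1) ξ₂ = 354.8 → ξ₂ = 63.24 lbmol/h, ξ₁ = 291.5 lbmol/h.
Outlet amounts (n = n₀ + Σ ν·ξ):
  V: 415.4 − 1(291.5) − 1(63.24) = 60.65
  M: 0 + 2(291.5) = 583
  U: 0 + 2(63.24) = 126.5
  Q: 0 + 1(63.24) = 63.24

126 lbmol/h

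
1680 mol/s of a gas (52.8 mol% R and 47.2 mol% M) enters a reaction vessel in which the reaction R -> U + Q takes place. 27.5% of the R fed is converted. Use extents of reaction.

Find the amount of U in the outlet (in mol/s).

R reacted = 0.275 × 887 = 243.9 mol/s; ν_R = −1, so ξ = 243.9/1 = 243.9 mol/s.
Outlet amounts (n = n₀ + ν ξ):
  R: 887 − 1(243.9) = 643.1
  U: 0 + 1(243.9) = 243.9
  Q: 0 + 1(243.9) = 243.9
  M: 793 (inert)

244 mol/s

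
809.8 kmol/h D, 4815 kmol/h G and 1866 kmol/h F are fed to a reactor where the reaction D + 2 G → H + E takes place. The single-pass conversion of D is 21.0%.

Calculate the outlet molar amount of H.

170 kmol/h

D reacted = 0.21 × 809.8 = 170.1 kmol/h; ν_D = −1, so ξ = 170.1/1 = 170.1 kmol/h.
Outlet amounts (n = n₀ + ν ξ):
  D: 809.8 − 1(170.1) = 639.7
  G: 4815 − 2(170.1) = 4475
  H: 0 + 1(170.1) = 170.1
  E: 0 + 1(170.1) = 170.1
  F: 1866 (inert)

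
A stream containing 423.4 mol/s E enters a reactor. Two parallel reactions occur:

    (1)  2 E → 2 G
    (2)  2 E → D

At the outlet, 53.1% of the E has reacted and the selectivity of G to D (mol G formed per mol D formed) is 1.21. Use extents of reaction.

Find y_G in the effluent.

Conversion of E: E consumed = 0.531 × 423.4 = 224.8 mol/s = 2ξ₁ + 2ξ₂.
Selectivity: 2ξ₁ / (1ξ₂) = 1.21 → ξ₁ = 0.605 ξ₂.
Substitute: (2·0.605 + 2) ξ₂ = 224.8 → ξ₂ = 70.04 mol/s, ξ₁ = 42.37 mol/s.
Outlet amounts (n = n₀ + Σ ν·ξ):
  E: 423.4 − 2(42.37) − 2(70.04) = 198.6
  G: 0 + 2(42.37) = 84.75
  D: 0 + 1(70.04) = 70.04
Total out = 353.4 mol/s; y_G = 84.75 / 353.4 = 0.2398.

0.24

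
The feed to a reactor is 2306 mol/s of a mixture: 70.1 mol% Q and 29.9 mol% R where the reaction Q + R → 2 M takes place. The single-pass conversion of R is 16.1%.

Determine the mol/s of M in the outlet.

222 mol/s

R reacted = 0.161 × 689.5 = 111 mol/s; ν_R = −1, so ξ = 111/1 = 111 mol/s.
Outlet amounts (n = n₀ + ν ξ):
  Q: 1617 − 1(111) = 1505
  R: 689.5 − 1(111) = 578.5
  M: 0 + 2(111) = 222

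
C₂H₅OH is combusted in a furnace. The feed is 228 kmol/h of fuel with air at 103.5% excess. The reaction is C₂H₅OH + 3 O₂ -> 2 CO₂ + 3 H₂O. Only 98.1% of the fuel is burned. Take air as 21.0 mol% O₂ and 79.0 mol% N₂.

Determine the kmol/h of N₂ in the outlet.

Stoichiometric O₂ = 3 × 228 = 684 kmol/h; O₂ fed = 684 × 2.035 = 1392 kmol/h.
N₂ fed = 1392 × 79/21 = 5236 kmol/h.
Fuel reacted = 0.981 × 228 → ξ = 223.7 kmol/h.
Outlet (n = n₀ + ν ξ):
  C₂H₅OH: 228 − 1(223.7) = 4.332
  O₂: 1392 − 3(223.7) = 720.9
  N₂: 5236 (inert)
  CO₂: 0 + 2(223.7) = 447.3
  H₂O: 0 + 3(223.7) = 671

5240 kmol/h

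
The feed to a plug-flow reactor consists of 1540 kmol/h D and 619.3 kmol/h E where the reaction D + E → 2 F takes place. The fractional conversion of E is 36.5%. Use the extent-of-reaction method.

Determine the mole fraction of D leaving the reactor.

0.609

E reacted = 0.365 × 619.3 = 226 kmol/h; ν_E = −1, so ξ = 226/1 = 226 kmol/h.
Outlet amounts (n = n₀ + ν ξ):
  D: 1540 − 1(226) = 1314
  E: 619.3 − 1(226) = 393.3
  F: 0 + 2(226) = 452.1
Total out = 2159 kmol/h; y_D = 1314 / 2159 = 0.6085.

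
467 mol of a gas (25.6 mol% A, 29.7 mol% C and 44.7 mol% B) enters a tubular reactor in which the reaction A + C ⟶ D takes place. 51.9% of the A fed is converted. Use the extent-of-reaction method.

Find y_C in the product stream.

A reacted = 0.519 × 119.6 = 62.05 mol; ν_A = −1, so ξ = 62.05/1 = 62.05 mol.
Outlet amounts (n = n₀ + ν ξ):
  A: 119.6 − 1(62.05) = 57.5
  C: 138.7 − 1(62.05) = 76.65
  D: 0 + 1(62.05) = 62.05
  B: 208.7 (inert)
Total out = 405 mol; y_C = 76.65 / 405 = 0.1893.

0.189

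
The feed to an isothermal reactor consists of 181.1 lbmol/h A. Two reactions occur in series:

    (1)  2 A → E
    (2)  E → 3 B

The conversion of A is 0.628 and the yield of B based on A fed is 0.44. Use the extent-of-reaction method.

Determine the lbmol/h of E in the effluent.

30.3 lbmol/h

Conversion of A: A consumed = 2ξ₁ = 0.628 × 181.1 → ξ₁ = 56.87 lbmol/h.
Yield of B: 3ξ₂ / 181.1 = 0.44 → ξ₂ = 26.56 lbmol/h.
Outlet amounts (n = n₀ + Σ ν·ξ):
  A: 181.1 − 2(56.87) = 67.37
  E: 0 + 1(56.87) − 1(26.56) = 30.3
  B: 0 + 3(26.56) = 79.68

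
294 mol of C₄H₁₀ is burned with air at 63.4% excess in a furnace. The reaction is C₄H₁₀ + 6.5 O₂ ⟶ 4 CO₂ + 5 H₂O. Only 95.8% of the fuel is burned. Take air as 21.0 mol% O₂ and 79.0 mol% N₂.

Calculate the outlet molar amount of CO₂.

Stoichiometric O₂ = 6.5 × 294 = 1911 mol; O₂ fed = 1911 × 1.634 = 3123 mol.
N₂ fed = 3123 × 79/21 = 11750 mol.
Fuel reacted = 0.958 × 294 → ξ = 281.7 mol.
Outlet (n = n₀ + ν ξ):
  C₄H₁₀: 294 − 1(281.7) = 12.35
  O₂: 3123 − 6.5(281.7) = 1292
  N₂: 11750 (inert)
  CO₂: 0 + 4(281.7) = 1127
  H₂O: 0 + 5(281.7) = 1408

1130 mol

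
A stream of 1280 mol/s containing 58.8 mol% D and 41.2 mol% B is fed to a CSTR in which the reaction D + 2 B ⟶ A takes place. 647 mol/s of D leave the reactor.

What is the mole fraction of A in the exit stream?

0.0988

For D: n = n₀ − 1ξ → 647 = 752.6 − 1ξ, giving ξ = 105.6 mol/s.
Outlet amounts (n = n₀ + ν ξ):
  D: 752.6 − 1(105.6) = 647
  B: 527.4 − 2(105.6) = 316.1
  A: 0 + 1(105.6) = 105.6
Total out = 1069 mol/s; y_A = 105.6 / 1069 = 0.09885.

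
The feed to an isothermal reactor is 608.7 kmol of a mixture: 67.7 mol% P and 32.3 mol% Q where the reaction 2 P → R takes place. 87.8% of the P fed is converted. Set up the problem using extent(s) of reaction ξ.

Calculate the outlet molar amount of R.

181 kmol

P reacted = 0.878 × 412.1 = 361.8 kmol; ν_P = −2, so ξ = 361.8/2 = 180.9 kmol.
Outlet amounts (n = n₀ + ν ξ):
  P: 412.1 − 2(180.9) = 50.27
  R: 0 + 1(180.9) = 180.9
  Q: 196.6 (inert)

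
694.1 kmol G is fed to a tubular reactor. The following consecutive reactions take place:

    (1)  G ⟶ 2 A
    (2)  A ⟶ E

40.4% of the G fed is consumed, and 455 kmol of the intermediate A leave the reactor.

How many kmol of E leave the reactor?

106 kmol

Conversion of G: G consumed = 1ξ₁ = 0.404 × 694.1 → ξ₁ = 280.4 kmol.
A balance: n_A = 0 + 2ξ₁ − 1ξ₂ = 455 → ξ₂ = (2·280.4 − 455)/1 = 105.8 kmol.
Outlet amounts (n = n₀ + Σ ν·ξ):
  G: 694.1 − 1(280.4) = 413.7
  A: 0 + 2(280.4) − 1(105.8) = 455
  E: 0 + 1(105.8) = 105.8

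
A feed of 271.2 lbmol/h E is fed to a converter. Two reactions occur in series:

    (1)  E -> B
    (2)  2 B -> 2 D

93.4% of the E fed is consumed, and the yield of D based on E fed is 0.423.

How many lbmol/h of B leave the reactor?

139 lbmol/h

Conversion of E: E consumed = 1ξ₁ = 0.934 × 271.2 → ξ₁ = 253.3 lbmol/h.
Yield of D: 2ξ₂ / 271.2 = 0.423 → ξ₂ = 57.36 lbmol/h.
Outlet amounts (n = n₀ + Σ ν·ξ):
  E: 271.2 − 1(253.3) = 17.9
  B: 0 + 1(253.3) − 2(57.36) = 138.6
  D: 0 + 2(57.36) = 114.7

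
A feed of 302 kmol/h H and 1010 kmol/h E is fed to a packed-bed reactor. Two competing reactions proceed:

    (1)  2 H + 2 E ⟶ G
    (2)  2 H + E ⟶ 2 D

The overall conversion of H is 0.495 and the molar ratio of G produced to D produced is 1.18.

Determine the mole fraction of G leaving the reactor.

Conversion of H: H consumed = 0.495 × 302 = 149.5 kmol/h = 2ξ₁ + 2ξ₂.
Selectivity: 1ξ₁ / (2ξ₂) = 1.18 → ξ₁ = 2.36 ξ₂.
Substitute: (2·2.36 + 2) ξ₂ = 149.5 → ξ₂ = 22.25 kmol/h, ξ₁ = 52.5 kmol/h.
Outlet amounts (n = n₀ + Σ ν·ξ):
  H: 302 − 2(52.5) − 2(22.25) = 152.5
  E: 1010 − 2(52.5) − 1(22.25) = 882.8
  G: 0 + 1(52.5) = 52.5
  D: 0 + 2(22.25) = 44.49
Total out = 1132 kmol/h; y_G = 52.5 / 1132 = 0.04637.

0.0464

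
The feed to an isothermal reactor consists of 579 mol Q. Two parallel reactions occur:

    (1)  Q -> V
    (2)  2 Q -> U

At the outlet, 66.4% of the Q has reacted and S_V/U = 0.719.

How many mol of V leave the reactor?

102 mol

Conversion of Q: Q consumed = 0.664 × 579 = 384.5 mol = 1ξ₁ + 2ξ₂.
Selectivity: 1ξ₁ / (1ξ₂) = 0.719 → ξ₁ = 0.719 ξ₂.
Substitute: (1·0.719 + 2) ξ₂ = 384.5 → ξ₂ = 141.4 mol, ξ₁ = 101.7 mol.
Outlet amounts (n = n₀ + Σ ν·ξ):
  Q: 579 − 1(101.7) − 2(141.4) = 194.5
  V: 0 + 1(101.7) = 101.7
  U: 0 + 1(141.4) = 141.4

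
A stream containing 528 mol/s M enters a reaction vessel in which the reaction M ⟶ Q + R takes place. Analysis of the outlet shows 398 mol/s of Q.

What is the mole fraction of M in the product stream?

For Q: n = n₀ + 1ξ → 398 = 0 + 1ξ, giving ξ = 398 mol/s.
Outlet amounts (n = n₀ + ν ξ):
  M: 528 − 1(398) = 130
  Q: 0 + 1(398) = 398
  R: 0 + 1(398) = 398
Total out = 926 mol/s; y_M = 130 / 926 = 0.1404.

0.14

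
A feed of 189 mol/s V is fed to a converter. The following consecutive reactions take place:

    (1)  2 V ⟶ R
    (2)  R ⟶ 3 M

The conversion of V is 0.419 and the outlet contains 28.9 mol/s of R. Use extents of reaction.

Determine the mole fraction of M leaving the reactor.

0.188

Conversion of V: V consumed = 2ξ₁ = 0.419 × 189 → ξ₁ = 39.6 mol/s.
R balance: n_R = 0 + 1ξ₁ − 1ξ₂ = 28.9 → ξ₂ = (1·39.6 − 28.9)/1 = 10.7 mol/s.
Outlet amounts (n = n₀ + Σ ν·ξ):
  V: 189 − 2(39.6) = 109.8
  R: 0 + 1(39.6) − 1(10.7) = 28.9
  M: 0 + 3(10.7) = 32.09
Total out = 170.8 mol/s; y_M = 32.09 / 170.8 = 0.1879.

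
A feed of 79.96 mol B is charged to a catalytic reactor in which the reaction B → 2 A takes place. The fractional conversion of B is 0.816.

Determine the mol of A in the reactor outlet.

130 mol

B reacted = 0.816 × 79.96 = 65.25 mol; ν_B = −1, so ξ = 65.25/1 = 65.25 mol.
Outlet amounts (n = n₀ + ν ξ):
  B: 79.96 − 1(65.25) = 14.71
  A: 0 + 2(65.25) = 130.5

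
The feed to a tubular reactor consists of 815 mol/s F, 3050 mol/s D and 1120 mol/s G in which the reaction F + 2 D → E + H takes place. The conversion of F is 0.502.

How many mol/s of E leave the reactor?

409 mol/s

F reacted = 0.502 × 815 = 409.1 mol/s; ν_F = −1, so ξ = 409.1/1 = 409.1 mol/s.
Outlet amounts (n = n₀ + ν ξ):
  F: 815 − 1(409.1) = 405.9
  D: 3050 − 2(409.1) = 2232
  E: 0 + 1(409.1) = 409.1
  H: 0 + 1(409.1) = 409.1
  G: 1120 (inert)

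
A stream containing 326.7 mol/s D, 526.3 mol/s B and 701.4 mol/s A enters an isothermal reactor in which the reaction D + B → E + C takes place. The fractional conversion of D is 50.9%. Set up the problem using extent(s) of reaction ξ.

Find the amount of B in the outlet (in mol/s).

360 mol/s

D reacted = 0.509 × 326.7 = 166.3 mol/s; ν_D = −1, so ξ = 166.3/1 = 166.3 mol/s.
Outlet amounts (n = n₀ + ν ξ):
  D: 326.7 − 1(166.3) = 160.4
  B: 526.3 − 1(166.3) = 360
  E: 0 + 1(166.3) = 166.3
  C: 0 + 1(166.3) = 166.3
  A: 701.4 (inert)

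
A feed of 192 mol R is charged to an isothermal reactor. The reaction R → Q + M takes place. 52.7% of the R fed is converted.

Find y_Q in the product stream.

R reacted = 0.527 × 192 = 101.2 mol; ν_R = −1, so ξ = 101.2/1 = 101.2 mol.
Outlet amounts (n = n₀ + ν ξ):
  R: 192 − 1(101.2) = 90.82
  Q: 0 + 1(101.2) = 101.2
  M: 0 + 1(101.2) = 101.2
Total out = 293.2 mol; y_Q = 101.2 / 293.2 = 0.3451.

0.345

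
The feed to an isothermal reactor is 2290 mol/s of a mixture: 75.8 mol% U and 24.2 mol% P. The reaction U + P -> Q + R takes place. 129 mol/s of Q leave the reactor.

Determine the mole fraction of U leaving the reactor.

For Q: n = n₀ + 1ξ → 129 = 0 + 1ξ, giving ξ = 129 mol/s.
Outlet amounts (n = n₀ + ν ξ):
  U: 1736 − 1(129) = 1607
  P: 554.2 − 1(129) = 425.2
  Q: 0 + 1(129) = 129
  R: 0 + 1(129) = 129
Total out = 2290 mol/s; y_U = 1607 / 2290 = 0.7017.

0.702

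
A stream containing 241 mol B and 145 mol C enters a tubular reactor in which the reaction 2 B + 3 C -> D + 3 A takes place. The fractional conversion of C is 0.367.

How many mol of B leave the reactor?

C reacted = 0.367 × 145 = 53.21 mol; ν_C = −3, so ξ = 53.21/3 = 17.74 mol.
Outlet amounts (n = n₀ + ν ξ):
  B: 241 − 2(17.74) = 205.5
  C: 145 − 3(17.74) = 91.78
  D: 0 + 1(17.74) = 17.74
  A: 0 + 3(17.74) = 53.22

206 mol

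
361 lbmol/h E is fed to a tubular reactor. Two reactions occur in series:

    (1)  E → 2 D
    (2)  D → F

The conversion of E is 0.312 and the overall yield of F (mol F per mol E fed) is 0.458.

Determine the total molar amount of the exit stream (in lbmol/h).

474 lbmol/h

Conversion of E: E consumed = 1ξ₁ = 0.312 × 361 → ξ₁ = 112.6 lbmol/h.
Yield of F: 1ξ₂ / 361 = 0.458 → ξ₂ = 165.3 lbmol/h.
Outlet amounts (n = n₀ + Σ ν·ξ):
  E: 361 − 1(112.6) = 248.4
  D: 0 + 2(112.6) − 1(165.3) = 59.93
  F: 0 + 1(165.3) = 165.3
Total out = 248.4 + 59.93 + 165.3 = 473.6 lbmol/h.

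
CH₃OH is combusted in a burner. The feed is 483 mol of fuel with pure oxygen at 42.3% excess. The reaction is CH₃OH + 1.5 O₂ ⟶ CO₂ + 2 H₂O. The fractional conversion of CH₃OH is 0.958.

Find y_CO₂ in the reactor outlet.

Stoichiometric O₂ = 1.5 × 483 = 724.5 mol; O₂ fed = 724.5 × 1.423 = 1031 mol.
Fuel reacted = 0.958 × 483 → ξ = 462.7 mol.
Outlet (n = n₀ + ν ξ):
  CH₃OH: 483 − 1(462.7) = 20.29
  O₂: 1031 − 1.5(462.7) = 336.9
  CO₂: 0 + 1(462.7) = 462.7
  H₂O: 0 + 2(462.7) = 925.4
Total out = 1745 mol; y_CO₂ = 462.7 / 1745 = 0.2651.

0.265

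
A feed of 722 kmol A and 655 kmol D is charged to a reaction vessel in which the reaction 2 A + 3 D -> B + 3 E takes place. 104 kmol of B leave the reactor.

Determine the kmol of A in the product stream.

For B: n = n₀ + 1ξ → 104 = 0 + 1ξ, giving ξ = 104 kmol.
Outlet amounts (n = n₀ + ν ξ):
  A: 722 − 2(104) = 514
  D: 655 − 3(104) = 343
  B: 0 + 1(104) = 104
  E: 0 + 3(104) = 312

514 kmol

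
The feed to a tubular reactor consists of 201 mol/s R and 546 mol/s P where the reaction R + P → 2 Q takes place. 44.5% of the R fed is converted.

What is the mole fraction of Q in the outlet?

R reacted = 0.445 × 201 = 89.45 mol/s; ν_R = −1, so ξ = 89.45/1 = 89.45 mol/s.
Outlet amounts (n = n₀ + ν ξ):
  R: 201 − 1(89.45) = 111.6
  P: 546 − 1(89.45) = 456.6
  Q: 0 + 2(89.45) = 178.9
Total out = 747 mol/s; y_Q = 178.9 / 747 = 0.2395.

0.239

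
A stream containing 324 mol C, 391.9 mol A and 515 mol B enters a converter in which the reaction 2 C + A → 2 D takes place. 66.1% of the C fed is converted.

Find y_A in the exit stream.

C reacted = 0.661 × 324 = 214.2 mol; ν_C = −2, so ξ = 214.2/2 = 107.1 mol.
Outlet amounts (n = n₀ + ν ξ):
  C: 324 − 2(107.1) = 109.8
  A: 391.9 − 1(107.1) = 284.8
  D: 0 + 2(107.1) = 214.2
  B: 515 (inert)
Total out = 1124 mol; y_A = 284.8 / 1124 = 0.2534.

0.253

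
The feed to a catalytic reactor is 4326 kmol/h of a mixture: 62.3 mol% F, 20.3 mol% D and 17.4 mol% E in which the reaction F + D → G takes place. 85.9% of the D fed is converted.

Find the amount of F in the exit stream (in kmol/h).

D reacted = 0.859 × 878.2 = 754.4 kmol/h; ν_D = −1, so ξ = 754.4/1 = 754.4 kmol/h.
Outlet amounts (n = n₀ + ν ξ):
  F: 2695 − 1(754.4) = 1941
  D: 878.2 − 1(754.4) = 123.8
  G: 0 + 1(754.4) = 754.4
  E: 752.7 (inert)

1940 kmol/h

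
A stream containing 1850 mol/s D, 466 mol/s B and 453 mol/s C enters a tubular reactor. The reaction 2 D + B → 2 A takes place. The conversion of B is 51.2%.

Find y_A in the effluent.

B reacted = 0.512 × 466 = 238.6 mol/s; ν_B = −1, so ξ = 238.6/1 = 238.6 mol/s.
Outlet amounts (n = n₀ + ν ξ):
  D: 1850 − 2(238.6) = 1373
  B: 466 − 1(238.6) = 227.4
  A: 0 + 2(238.6) = 477.2
  C: 453 (inert)
Total out = 2530 mol/s; y_A = 477.2 / 2530 = 0.1886.

0.189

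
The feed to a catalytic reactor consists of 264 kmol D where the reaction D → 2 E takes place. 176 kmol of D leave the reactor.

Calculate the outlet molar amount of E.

For D: n = n₀ − 1ξ → 176 = 264 − 1ξ, giving ξ = 88 kmol.
Outlet amounts (n = n₀ + ν ξ):
  D: 264 − 1(88) = 176
  E: 0 + 2(88) = 176

176 kmol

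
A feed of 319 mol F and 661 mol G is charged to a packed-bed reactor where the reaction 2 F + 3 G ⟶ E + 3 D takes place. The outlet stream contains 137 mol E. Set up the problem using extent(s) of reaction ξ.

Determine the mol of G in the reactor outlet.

For E: n = n₀ + 1ξ → 137 = 0 + 1ξ, giving ξ = 137 mol.
Outlet amounts (n = n₀ + ν ξ):
  F: 319 − 2(137) = 45
  G: 661 − 3(137) = 250
  E: 0 + 1(137) = 137
  D: 0 + 3(137) = 411

250 mol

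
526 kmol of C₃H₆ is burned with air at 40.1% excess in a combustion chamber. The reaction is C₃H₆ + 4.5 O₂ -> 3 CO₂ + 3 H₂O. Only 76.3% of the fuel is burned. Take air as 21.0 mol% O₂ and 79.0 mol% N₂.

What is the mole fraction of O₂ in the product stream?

Stoichiometric O₂ = 4.5 × 526 = 2367 kmol; O₂ fed = 2367 × 1.401 = 3316 kmol.
N₂ fed = 3316 × 79/21 = 12480 kmol.
Fuel reacted = 0.763 × 526 → ξ = 401.3 kmol.
Outlet (n = n₀ + ν ξ):
  C₃H₆: 526 − 1(401.3) = 124.7
  O₂: 3316 − 4.5(401.3) = 1510
  N₂: 12480 (inert)
  CO₂: 0 + 3(401.3) = 1204
  H₂O: 0 + 3(401.3) = 1204
Total out = 16520 kmol; y_O₂ = 1510 / 16520 = 0.09142.

0.0914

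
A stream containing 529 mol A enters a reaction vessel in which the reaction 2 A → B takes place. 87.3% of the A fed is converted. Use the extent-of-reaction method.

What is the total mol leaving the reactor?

A reacted = 0.873 × 529 = 461.8 mol; ν_A = −2, so ξ = 461.8/2 = 230.9 mol.
Outlet amounts (n = n₀ + ν ξ):
  A: 529 − 2(230.9) = 67.18
  B: 0 + 1(230.9) = 230.9
Total out = 67.18 + 230.9 = 298.1 mol.

298 mol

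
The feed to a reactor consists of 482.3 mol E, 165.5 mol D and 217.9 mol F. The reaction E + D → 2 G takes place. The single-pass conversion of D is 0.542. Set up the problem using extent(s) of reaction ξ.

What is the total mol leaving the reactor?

D reacted = 0.542 × 165.5 = 89.7 mol; ν_D = −1, so ξ = 89.7/1 = 89.7 mol.
Outlet amounts (n = n₀ + ν ξ):
  E: 482.3 − 1(89.7) = 392.6
  D: 165.5 − 1(89.7) = 75.8
  G: 0 + 2(89.7) = 179.4
  F: 217.9 (inert)
Total out = 392.6 + 75.8 + 179.4 + 217.9 = 865.7 mol.

866 mol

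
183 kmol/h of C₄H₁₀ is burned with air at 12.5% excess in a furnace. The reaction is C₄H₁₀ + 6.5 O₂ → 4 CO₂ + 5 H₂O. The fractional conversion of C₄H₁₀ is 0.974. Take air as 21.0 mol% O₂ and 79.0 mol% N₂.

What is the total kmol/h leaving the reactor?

6820 kmol/h

Stoichiometric O₂ = 6.5 × 183 = 1190 kmol/h; O₂ fed = 1190 × 1.125 = 1338 kmol/h.
N₂ fed = 1338 × 79/21 = 5034 kmol/h.
Fuel reacted = 0.974 × 183 → ξ = 178.2 kmol/h.
Outlet (n = n₀ + ν ξ):
  C₄H₁₀: 183 − 1(178.2) = 4.758
  O₂: 1338 − 6.5(178.2) = 179.6
  N₂: 5034 (inert)
  CO₂: 0 + 4(178.2) = 713
  H₂O: 0 + 5(178.2) = 891.2
Total out = 4.758 + 179.6 + 5034 + 713 + 891.2 = 6823 kmol/h.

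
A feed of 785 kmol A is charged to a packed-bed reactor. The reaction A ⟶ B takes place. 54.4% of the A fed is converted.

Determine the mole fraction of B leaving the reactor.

A reacted = 0.544 × 785 = 427 kmol; ν_A = −1, so ξ = 427/1 = 427 kmol.
Outlet amounts (n = n₀ + ν ξ):
  A: 785 − 1(427) = 358
  B: 0 + 1(427) = 427
Total out = 785 kmol; y_B = 427 / 785 = 0.544.

0.544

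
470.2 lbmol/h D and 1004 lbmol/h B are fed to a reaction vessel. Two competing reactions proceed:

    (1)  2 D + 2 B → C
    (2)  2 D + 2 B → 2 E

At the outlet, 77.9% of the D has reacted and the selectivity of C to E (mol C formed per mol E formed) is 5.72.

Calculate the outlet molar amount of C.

Conversion of D: D consumed = 0.779 × 470.2 = 366.3 lbmol/h = 2ξ₁ + 2ξ₂.
Selectivity: 1ξ₁ / (2ξ₂) = 5.72 → ξ₁ = 11.44 ξ₂.
Substitute: (2·11.44 + 2) ξ₂ = 366.3 → ξ₂ = 14.72 lbmol/h, ξ₁ = 168.4 lbmol/h.
Outlet amounts (n = n₀ + Σ ν·ξ):
  D: 470.2 − 2(168.4) − 2(14.72) = 103.9
  B: 1004 − 2(168.4) − 2(14.72) = 637.7
  C: 0 + 1(168.4) = 168.4
  E: 0 + 2(14.72) = 29.44

168 lbmol/h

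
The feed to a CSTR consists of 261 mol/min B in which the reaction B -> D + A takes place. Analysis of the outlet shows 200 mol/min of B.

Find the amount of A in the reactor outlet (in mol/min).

For B: n = n₀ − 1ξ → 200 = 261 − 1ξ, giving ξ = 61 mol/min.
Outlet amounts (n = n₀ + ν ξ):
  B: 261 − 1(61) = 200
  D: 0 + 1(61) = 61
  A: 0 + 1(61) = 61

61 mol/min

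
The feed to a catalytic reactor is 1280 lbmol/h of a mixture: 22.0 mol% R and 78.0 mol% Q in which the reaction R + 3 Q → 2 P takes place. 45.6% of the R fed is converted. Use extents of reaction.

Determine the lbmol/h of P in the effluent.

257 lbmol/h

R reacted = 0.456 × 281.6 = 128.4 lbmol/h; ν_R = −1, so ξ = 128.4/1 = 128.4 lbmol/h.
Outlet amounts (n = n₀ + ν ξ):
  R: 281.6 − 1(128.4) = 153.2
  Q: 998.4 − 3(128.4) = 613.2
  P: 0 + 2(128.4) = 256.8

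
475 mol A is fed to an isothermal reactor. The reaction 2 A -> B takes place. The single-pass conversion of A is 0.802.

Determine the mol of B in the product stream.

A reacted = 0.802 × 475 = 381 mol; ν_A = −2, so ξ = 381/2 = 190.5 mol.
Outlet amounts (n = n₀ + ν ξ):
  A: 475 − 2(190.5) = 94.05
  B: 0 + 1(190.5) = 190.5

190 mol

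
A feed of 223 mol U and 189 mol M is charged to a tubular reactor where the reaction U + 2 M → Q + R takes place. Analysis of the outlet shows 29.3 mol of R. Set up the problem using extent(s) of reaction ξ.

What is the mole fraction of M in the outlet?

For R: n = n₀ + 1ξ → 29.3 = 0 + 1ξ, giving ξ = 29.3 mol.
Outlet amounts (n = n₀ + ν ξ):
  U: 223 − 1(29.3) = 193.7
  M: 189 − 2(29.3) = 130.4
  Q: 0 + 1(29.3) = 29.3
  R: 0 + 1(29.3) = 29.3
Total out = 382.7 mol; y_M = 130.4 / 382.7 = 0.3407.

0.341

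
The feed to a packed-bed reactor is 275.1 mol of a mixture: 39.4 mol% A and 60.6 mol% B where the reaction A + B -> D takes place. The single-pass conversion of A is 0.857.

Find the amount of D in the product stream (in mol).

A reacted = 0.857 × 108.4 = 92.89 mol; ν_A = −1, so ξ = 92.89/1 = 92.89 mol.
Outlet amounts (n = n₀ + ν ξ):
  A: 108.4 − 1(92.89) = 15.5
  B: 166.7 − 1(92.89) = 73.82
  D: 0 + 1(92.89) = 92.89

92.9 mol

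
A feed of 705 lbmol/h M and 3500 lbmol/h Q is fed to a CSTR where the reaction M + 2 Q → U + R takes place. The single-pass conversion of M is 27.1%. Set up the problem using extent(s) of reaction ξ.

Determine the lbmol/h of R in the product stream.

191 lbmol/h

M reacted = 0.271 × 705 = 191.1 lbmol/h; ν_M = −1, so ξ = 191.1/1 = 191.1 lbmol/h.
Outlet amounts (n = n₀ + ν ξ):
  M: 705 − 1(191.1) = 513.9
  Q: 3500 − 2(191.1) = 3118
  U: 0 + 1(191.1) = 191.1
  R: 0 + 1(191.1) = 191.1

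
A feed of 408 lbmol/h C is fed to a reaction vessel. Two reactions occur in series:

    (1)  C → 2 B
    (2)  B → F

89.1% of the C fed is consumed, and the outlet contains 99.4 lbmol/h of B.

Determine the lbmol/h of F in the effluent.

Conversion of C: C consumed = 1ξ₁ = 0.891 × 408 → ξ₁ = 363.5 lbmol/h.
B balance: n_B = 0 + 2ξ₁ − 1ξ₂ = 99.4 → ξ₂ = (2·363.5 − 99.4)/1 = 627.7 lbmol/h.
Outlet amounts (n = n₀ + Σ ν·ξ):
  C: 408 − 1(363.5) = 44.47
  B: 0 + 2(363.5) − 1(627.7) = 99.4
  F: 0 + 1(627.7) = 627.7

628 lbmol/h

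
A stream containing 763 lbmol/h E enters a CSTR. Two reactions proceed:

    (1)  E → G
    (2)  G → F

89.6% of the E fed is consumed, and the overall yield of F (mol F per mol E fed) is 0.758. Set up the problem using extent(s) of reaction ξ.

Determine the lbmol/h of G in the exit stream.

105 lbmol/h

Conversion of E: E consumed = 1ξ₁ = 0.896 × 763 → ξ₁ = 683.6 lbmol/h.
Yield of F: 1ξ₂ / 763 = 0.758 → ξ₂ = 578.4 lbmol/h.
Outlet amounts (n = n₀ + Σ ν·ξ):
  E: 763 − 1(683.6) = 79.35
  G: 0 + 1(683.6) − 1(578.4) = 105.3
  F: 0 + 1(578.4) = 578.4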